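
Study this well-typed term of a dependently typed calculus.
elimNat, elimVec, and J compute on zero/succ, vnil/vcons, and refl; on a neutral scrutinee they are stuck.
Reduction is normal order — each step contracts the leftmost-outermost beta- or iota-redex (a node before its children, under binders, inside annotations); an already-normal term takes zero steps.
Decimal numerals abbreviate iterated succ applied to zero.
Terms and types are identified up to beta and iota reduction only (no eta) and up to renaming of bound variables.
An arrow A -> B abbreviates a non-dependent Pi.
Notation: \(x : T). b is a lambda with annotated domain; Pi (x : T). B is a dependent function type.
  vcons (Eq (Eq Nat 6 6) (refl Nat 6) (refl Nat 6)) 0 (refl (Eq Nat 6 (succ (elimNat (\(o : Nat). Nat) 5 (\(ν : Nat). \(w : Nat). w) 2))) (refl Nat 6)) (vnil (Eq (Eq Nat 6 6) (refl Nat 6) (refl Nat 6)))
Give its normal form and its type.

reduced normal form:
  vcons (Eq (Eq Nat 6 6) (refl Nat 6) (refl Nat 6)) 0 (refl (Eq Nat 6 6) (refl Nat 6)) (vnil (Eq (Eq Nat 6 6) (refl Nat 6) (refl Nat 6)))
inferred type:
  Vec (Eq (Eq Nat 6 6) (refl Nat 6) (refl Nat 6)) 1


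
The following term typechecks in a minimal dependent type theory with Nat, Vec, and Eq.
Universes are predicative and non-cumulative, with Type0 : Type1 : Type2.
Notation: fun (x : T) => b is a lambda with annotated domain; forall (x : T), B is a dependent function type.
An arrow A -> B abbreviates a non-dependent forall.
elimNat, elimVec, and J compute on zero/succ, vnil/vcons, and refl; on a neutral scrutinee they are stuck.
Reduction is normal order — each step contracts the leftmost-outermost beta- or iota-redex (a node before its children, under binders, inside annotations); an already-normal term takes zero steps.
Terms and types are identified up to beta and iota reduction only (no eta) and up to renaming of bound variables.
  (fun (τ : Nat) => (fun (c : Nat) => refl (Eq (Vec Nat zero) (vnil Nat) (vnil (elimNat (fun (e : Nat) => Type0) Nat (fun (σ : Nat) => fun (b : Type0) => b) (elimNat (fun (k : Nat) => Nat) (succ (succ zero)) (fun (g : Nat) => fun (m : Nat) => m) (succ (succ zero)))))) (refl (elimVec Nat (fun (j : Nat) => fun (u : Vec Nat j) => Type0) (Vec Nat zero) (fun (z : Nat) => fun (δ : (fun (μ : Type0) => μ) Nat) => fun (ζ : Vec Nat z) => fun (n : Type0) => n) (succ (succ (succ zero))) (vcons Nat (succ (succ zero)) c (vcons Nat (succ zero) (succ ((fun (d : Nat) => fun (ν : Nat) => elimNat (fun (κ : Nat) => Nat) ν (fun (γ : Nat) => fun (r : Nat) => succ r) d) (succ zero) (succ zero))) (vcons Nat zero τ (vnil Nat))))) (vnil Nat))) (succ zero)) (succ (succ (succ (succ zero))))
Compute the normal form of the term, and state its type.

normal form:
  refl (Eq (Vec Nat zero) (vnil Nat) (vnil Nat)) (refl (Vec Nat zero) (vnil Nat))
inferred type:
  Eq (Eq (Vec Nat zero) (vnil Nat) (vnil Nat)) (refl (Vec Nat zero) (vnil Nat)) (refl (Vec Nat zero) (vnil Nat))


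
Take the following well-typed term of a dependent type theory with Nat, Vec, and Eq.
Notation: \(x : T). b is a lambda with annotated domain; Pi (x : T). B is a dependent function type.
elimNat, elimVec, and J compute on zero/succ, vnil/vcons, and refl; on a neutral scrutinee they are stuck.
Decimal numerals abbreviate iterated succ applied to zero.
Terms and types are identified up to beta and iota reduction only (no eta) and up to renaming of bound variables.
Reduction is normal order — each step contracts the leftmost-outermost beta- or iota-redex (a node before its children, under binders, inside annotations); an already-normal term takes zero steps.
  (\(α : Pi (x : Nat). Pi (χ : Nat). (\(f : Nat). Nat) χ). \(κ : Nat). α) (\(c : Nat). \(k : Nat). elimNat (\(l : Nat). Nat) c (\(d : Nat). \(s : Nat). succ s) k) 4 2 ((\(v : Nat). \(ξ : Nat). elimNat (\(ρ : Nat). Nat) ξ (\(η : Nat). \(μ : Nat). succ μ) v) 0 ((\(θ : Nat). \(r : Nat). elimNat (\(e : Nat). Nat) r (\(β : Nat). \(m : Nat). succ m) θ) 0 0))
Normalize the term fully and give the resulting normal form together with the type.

normal form:
  2
inferred type:
  Nat
observation: the first redex contracted is a beta-redex; the normal form is reached in 11 normal-order steps.


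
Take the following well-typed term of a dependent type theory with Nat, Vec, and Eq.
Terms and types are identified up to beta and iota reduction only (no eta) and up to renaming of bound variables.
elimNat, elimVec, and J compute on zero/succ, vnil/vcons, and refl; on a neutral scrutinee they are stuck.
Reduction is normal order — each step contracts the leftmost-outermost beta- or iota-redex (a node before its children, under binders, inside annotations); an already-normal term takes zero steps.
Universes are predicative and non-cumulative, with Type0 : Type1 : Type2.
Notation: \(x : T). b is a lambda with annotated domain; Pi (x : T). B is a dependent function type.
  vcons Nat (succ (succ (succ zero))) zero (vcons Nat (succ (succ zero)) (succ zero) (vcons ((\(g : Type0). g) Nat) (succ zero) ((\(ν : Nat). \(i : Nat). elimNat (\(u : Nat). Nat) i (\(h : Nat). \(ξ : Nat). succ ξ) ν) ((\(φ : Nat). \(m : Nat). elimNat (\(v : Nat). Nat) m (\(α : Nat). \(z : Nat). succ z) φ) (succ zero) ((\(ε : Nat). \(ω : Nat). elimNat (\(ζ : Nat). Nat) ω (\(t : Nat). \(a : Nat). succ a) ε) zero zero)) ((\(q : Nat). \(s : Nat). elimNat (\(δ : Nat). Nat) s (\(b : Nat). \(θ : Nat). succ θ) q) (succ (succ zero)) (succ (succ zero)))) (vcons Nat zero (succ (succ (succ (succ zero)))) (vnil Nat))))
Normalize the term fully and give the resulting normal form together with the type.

reduced normal form:
  vcons Nat (succ (succ (succ zero))) zero (vcons Nat (succ (succ zero)) (succ zero) (vcons Nat (succ zero) (succ (succ (succ (succ (succ zero))))) (vcons Nat zero (succ (succ (succ (succ zero)))) (vnil Nat))))
the term's type:
  Vec Nat (succ (succ (succ (succ zero))))
observation: 25 normal-order steps normalize the term, beginning with a beta-redex.


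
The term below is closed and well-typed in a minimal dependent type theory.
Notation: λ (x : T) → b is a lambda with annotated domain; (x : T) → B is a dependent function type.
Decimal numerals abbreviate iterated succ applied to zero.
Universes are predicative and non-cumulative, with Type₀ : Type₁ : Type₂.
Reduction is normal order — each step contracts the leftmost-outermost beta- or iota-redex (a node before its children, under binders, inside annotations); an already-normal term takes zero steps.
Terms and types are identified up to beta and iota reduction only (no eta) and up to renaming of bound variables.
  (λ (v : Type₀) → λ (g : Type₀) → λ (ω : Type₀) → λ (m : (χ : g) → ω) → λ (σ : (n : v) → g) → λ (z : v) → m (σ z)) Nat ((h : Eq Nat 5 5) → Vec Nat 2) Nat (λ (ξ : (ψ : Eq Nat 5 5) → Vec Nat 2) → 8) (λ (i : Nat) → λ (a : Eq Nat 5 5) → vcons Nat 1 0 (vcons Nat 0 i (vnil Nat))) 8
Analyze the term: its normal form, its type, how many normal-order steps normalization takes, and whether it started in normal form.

resulting normal form:
  8
type:
  Nat
reduction steps (normal order): 7
started in normal form: no
first redex: a beta-redex


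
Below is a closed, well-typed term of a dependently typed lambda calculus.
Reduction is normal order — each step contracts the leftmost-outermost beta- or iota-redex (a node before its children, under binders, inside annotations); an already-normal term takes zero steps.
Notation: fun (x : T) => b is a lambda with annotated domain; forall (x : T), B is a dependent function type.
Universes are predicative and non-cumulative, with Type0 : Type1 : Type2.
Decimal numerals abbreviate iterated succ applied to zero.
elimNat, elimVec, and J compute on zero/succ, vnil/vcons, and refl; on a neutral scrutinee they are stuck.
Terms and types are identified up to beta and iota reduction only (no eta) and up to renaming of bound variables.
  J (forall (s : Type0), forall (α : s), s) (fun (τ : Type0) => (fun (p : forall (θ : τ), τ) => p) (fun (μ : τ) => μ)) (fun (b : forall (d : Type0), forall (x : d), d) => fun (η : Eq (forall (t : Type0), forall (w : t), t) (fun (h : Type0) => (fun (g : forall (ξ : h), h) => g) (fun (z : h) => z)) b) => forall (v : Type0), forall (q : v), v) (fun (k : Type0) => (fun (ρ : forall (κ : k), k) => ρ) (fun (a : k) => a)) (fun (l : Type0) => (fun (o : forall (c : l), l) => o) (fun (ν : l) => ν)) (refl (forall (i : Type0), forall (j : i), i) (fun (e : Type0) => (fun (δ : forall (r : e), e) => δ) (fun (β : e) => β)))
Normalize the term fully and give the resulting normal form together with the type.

resulting normal form:
  fun (s : Type0) => fun (α : s) => α
type:
  forall (s : Type0), forall (α : s), s
observation: normalization takes exactly 2 steps under the normal-order strategy.


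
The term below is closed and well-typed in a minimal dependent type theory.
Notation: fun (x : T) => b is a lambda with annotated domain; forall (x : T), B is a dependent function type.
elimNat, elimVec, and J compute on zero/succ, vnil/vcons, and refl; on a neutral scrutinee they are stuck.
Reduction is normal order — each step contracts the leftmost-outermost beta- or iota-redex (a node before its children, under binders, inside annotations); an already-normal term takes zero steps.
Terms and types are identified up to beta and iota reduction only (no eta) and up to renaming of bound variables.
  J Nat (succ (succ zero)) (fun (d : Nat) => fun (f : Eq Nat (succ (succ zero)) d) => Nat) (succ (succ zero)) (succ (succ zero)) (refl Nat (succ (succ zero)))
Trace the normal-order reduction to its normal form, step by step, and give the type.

reduction (normal order):
  J Nat (succ (succ zero)) (fun (d : Nat) => fun (f : Eq Nat (succ (succ zero)) d) => Nat) (succ (succ zero)) (succ (succ zero)) (refl Nat (succ (succ zero)))
  ~> succ (succ zero)
type:
  Nat


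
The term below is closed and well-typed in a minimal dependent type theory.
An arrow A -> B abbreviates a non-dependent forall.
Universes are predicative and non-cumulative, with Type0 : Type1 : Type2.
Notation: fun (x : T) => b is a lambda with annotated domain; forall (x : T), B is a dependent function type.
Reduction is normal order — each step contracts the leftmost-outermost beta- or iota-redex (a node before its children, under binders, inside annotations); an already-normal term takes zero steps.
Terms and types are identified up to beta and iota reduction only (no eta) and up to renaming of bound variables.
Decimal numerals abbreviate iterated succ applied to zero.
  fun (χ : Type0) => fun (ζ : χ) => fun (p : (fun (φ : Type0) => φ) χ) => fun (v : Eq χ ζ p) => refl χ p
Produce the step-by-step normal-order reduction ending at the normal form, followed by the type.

normal-order reduction sequence:
  fun (χ : Type0) => fun (ζ : χ) => fun (p : (fun (φ : Type0) => φ) χ) => fun (v : Eq χ ζ p) => refl χ p
  ~> fun (χ : Type0) => fun (ζ : χ) => fun (p : χ) => fun (φ : Eq χ ζ p) => refl χ p
inferred type:
  forall (χ : Type0), forall (ζ : χ), forall (p : χ), Eq χ ζ p -> Eq χ p p


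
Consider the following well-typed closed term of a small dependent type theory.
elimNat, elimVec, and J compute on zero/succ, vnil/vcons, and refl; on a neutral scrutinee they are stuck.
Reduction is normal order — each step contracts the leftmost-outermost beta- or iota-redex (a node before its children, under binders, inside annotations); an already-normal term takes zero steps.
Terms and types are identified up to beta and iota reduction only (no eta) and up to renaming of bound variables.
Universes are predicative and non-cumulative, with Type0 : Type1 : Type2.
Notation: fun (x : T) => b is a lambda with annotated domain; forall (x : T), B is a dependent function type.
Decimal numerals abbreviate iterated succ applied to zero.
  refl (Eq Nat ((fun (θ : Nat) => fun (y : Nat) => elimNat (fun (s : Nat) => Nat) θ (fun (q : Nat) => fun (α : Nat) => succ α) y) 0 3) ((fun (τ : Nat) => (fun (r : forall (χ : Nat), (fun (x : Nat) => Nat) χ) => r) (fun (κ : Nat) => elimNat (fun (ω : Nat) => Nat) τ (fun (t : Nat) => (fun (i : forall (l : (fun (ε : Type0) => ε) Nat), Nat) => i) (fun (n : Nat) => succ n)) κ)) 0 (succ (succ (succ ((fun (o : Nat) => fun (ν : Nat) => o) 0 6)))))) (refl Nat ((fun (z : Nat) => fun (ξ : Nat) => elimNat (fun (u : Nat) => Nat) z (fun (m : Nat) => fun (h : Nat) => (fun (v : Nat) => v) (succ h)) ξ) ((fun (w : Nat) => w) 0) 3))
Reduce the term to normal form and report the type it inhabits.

reduced normal form:
  refl (Eq Nat 3 3) (refl Nat 3)
type:
  Eq (Eq Nat 3 3) (refl Nat 3) (refl Nat 3)


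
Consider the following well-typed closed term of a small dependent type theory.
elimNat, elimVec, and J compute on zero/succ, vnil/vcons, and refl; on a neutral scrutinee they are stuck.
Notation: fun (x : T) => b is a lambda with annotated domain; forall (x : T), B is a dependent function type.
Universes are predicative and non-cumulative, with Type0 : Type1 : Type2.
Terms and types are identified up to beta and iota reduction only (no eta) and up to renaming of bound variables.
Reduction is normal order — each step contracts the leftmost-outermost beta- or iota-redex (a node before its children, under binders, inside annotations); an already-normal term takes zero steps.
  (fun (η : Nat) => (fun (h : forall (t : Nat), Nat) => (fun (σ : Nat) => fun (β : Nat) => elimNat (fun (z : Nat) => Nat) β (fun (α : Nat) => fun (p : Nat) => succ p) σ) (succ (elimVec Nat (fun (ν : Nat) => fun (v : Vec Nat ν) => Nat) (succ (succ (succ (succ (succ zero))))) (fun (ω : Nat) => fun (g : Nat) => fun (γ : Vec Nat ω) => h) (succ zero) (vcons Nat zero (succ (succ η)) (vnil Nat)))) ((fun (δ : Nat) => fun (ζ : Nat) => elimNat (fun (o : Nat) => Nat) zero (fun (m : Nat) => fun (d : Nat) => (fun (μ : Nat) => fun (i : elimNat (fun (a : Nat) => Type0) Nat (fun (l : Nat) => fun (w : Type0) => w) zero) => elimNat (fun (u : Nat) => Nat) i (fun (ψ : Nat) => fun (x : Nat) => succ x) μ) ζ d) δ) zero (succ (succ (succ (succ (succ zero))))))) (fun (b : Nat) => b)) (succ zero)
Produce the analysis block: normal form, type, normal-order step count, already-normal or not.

reduced normal form:
  succ (succ (succ (succ (succ (succ zero)))))
the term's type:
  Nat
reduction steps (normal order): 32
already normal: no
first redex: a beta-redex


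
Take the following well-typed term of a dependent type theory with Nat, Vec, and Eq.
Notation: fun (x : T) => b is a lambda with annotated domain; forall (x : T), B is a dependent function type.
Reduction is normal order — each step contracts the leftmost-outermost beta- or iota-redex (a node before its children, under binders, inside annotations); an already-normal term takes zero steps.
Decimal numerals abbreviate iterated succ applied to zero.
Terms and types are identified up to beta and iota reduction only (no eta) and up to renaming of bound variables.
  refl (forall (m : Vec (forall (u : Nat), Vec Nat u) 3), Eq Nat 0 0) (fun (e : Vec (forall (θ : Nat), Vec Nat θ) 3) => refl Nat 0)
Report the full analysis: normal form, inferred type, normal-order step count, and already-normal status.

resulting normal form:
  refl (forall (m : Vec (forall (u : Nat), Vec Nat u) 3), Eq Nat 0 0) (fun (e : Vec (forall (θ : Nat), Vec Nat θ) 3) => refl Nat 0)
type:
  Eq (forall (m : Vec (forall (u : Nat), Vec Nat u) 3), Eq Nat 0 0) (fun (e : Vec (forall (θ : Nat), Vec Nat θ) 3) => refl Nat 0) (fun (σ : Vec (forall (t : Nat), Vec Nat t) 3) => refl Nat 0)
reduction steps (normal order): 0
term was already normal: yes


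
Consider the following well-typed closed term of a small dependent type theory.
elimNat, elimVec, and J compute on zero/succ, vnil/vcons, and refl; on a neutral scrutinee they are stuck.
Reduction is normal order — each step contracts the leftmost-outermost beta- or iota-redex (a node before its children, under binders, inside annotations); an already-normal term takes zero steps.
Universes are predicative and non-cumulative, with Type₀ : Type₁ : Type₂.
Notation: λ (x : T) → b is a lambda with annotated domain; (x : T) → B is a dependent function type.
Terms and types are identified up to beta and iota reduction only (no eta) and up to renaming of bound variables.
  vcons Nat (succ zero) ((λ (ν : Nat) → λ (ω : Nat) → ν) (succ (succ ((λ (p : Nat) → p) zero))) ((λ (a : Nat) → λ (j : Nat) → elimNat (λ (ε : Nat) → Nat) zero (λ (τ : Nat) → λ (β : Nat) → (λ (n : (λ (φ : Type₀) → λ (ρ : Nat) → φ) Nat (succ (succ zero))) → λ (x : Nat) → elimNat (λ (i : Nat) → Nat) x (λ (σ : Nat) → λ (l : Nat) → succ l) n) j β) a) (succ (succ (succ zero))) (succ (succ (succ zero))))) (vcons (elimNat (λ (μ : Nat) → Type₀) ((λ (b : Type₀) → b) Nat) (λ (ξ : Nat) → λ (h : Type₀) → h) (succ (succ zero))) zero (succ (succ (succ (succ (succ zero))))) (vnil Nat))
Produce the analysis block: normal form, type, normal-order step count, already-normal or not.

reduced normal form:
  vcons Nat (succ zero) (succ (succ zero)) (vcons Nat zero (succ (succ (succ (succ (succ zero))))) (vnil Nat))
the term's type:
  Vec Nat (succ (succ zero))
reduction steps (normal order): 11
term was already normal: no
first redex: a beta-redex


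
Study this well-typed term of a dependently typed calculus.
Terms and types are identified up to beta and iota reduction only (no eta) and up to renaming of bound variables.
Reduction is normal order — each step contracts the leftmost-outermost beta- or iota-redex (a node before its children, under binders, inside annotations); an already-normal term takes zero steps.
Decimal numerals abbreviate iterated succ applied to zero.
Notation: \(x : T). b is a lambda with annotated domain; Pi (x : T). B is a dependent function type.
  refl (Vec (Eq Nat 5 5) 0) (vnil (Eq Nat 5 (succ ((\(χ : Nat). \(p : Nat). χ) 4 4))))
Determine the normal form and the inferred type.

reduced normal form:
  refl (Vec (Eq Nat 5 5) 0) (vnil (Eq Nat 5 5))
type:
  Eq (Vec (Eq Nat 5 5) 0) (vnil (Eq Nat 5 5)) (vnil (Eq Nat 5 5))
observation: the first redex contracted is a beta-redex; the normal form is reached in 2 normal-order steps.


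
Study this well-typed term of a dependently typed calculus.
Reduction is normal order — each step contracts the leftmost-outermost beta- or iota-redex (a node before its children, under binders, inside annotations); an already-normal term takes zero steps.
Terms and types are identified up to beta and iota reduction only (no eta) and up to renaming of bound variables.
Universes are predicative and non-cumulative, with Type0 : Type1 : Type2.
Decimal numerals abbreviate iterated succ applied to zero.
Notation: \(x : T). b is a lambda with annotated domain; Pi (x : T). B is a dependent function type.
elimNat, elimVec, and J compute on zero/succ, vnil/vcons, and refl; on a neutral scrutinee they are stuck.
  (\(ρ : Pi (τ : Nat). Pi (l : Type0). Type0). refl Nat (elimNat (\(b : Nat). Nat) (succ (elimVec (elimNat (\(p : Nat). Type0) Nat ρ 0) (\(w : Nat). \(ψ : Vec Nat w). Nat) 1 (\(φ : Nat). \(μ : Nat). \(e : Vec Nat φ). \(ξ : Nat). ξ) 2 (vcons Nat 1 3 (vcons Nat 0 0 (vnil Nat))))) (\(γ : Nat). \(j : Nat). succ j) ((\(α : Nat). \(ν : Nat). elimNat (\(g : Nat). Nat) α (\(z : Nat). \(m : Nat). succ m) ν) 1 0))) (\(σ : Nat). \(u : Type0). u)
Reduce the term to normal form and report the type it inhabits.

reduced normal form:
  refl Nat 3
the term's type:
  Eq Nat 3 3
observation: the leftmost-outermost redex is a beta-redex, and normalization takes 19 steps.


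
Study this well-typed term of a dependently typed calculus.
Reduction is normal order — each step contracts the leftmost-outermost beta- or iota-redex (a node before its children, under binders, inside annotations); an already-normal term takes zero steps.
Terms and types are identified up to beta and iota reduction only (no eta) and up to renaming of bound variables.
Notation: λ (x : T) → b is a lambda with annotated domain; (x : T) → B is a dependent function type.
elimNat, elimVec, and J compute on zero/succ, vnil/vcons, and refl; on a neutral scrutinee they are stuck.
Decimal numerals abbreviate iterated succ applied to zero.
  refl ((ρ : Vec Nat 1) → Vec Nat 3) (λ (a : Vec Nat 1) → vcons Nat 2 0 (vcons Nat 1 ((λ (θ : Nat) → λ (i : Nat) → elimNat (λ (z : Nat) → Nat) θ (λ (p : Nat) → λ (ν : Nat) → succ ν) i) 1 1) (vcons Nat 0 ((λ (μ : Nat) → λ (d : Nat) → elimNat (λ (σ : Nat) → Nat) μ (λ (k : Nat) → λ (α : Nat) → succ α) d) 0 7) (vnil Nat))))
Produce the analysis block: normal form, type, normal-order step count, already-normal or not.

resulting normal form:
  refl ((ρ : Vec Nat 1) → Vec Nat 3) (λ (a : Vec Nat 1) → vcons Nat 2 0 (vcons Nat 1 2 (vcons Nat 0 7 (vnil Nat))))
the term's type:
  Eq ((ρ : Vec Nat 1) → Vec Nat 3) (λ (a : Vec Nat 1) → vcons Nat 2 0 (vcons Nat 1 2 (vcons Nat 0 7 (vnil Nat)))) (λ (θ : Vec Nat 1) → vcons Nat 2 0 (vcons Nat 1 2 (vcons Nat 0 7 (vnil Nat))))
reduction steps (normal order): 30
already normal: no
first contracted redex: a beta-redex


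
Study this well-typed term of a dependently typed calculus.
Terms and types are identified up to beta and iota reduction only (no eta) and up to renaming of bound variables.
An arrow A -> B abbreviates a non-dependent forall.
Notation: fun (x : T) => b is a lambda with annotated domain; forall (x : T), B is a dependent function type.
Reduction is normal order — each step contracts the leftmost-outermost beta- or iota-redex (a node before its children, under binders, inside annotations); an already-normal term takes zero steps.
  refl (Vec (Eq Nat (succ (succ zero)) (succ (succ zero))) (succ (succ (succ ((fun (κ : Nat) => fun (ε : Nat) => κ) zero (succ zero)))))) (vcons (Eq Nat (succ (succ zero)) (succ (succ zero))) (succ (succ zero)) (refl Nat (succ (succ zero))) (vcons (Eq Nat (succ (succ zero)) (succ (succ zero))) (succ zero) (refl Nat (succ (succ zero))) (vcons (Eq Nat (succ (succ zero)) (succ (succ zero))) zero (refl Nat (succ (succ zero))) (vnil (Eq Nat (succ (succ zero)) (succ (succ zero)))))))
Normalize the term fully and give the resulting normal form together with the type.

resulting normal form:
  refl (Vec (Eq Nat (succ (succ zero)) (succ (succ zero))) (succ (succ (succ zero)))) (vcons (Eq Nat (succ (succ zero)) (succ (succ zero))) (succ (succ zero)) (refl Nat (succ (succ zero))) (vcons (Eq Nat (succ (succ zero)) (succ (succ zero))) (succ zero) (refl Nat (succ (succ zero))) (vcons (Eq Nat (succ (succ zero)) (succ (succ zero))) zero (refl Nat (succ (succ zero))) (vnil (Eq Nat (succ (succ zero)) (succ (succ zero)))))))
the term's type:
  Eq (Vec (Eq Nat (succ (succ zero)) (succ (succ zero))) (succ (succ (succ zero)))) (vcons (Eq Nat (succ (succ zero)) (succ (succ zero))) (succ (succ zero)) (refl Nat (succ (succ zero))) (vcons (Eq Nat (succ (succ zero)) (succ (succ zero))) (succ zero) (refl Nat (succ (succ zero))) (vcons (Eq Nat (succ (succ zero)) (succ (succ zero))) zero (refl Nat (succ (succ zero))) (vnil (Eq Nat (succ (succ zero)) (succ (succ zero))))))) (vcons (Eq Nat (succ (succ zero)) (succ (succ zero))) (succ (succ zero)) (refl Nat (succ (succ zero))) (vcons (Eq Nat (succ (succ zero)) (succ (succ zero))) (succ zero) (refl Nat (succ (succ zero))) (vcons (Eq Nat (succ (succ zero)) (succ (succ zero))) zero (refl Nat (succ (succ zero))) (vnil (Eq Nat (succ (succ zero)) (succ (succ zero)))))))


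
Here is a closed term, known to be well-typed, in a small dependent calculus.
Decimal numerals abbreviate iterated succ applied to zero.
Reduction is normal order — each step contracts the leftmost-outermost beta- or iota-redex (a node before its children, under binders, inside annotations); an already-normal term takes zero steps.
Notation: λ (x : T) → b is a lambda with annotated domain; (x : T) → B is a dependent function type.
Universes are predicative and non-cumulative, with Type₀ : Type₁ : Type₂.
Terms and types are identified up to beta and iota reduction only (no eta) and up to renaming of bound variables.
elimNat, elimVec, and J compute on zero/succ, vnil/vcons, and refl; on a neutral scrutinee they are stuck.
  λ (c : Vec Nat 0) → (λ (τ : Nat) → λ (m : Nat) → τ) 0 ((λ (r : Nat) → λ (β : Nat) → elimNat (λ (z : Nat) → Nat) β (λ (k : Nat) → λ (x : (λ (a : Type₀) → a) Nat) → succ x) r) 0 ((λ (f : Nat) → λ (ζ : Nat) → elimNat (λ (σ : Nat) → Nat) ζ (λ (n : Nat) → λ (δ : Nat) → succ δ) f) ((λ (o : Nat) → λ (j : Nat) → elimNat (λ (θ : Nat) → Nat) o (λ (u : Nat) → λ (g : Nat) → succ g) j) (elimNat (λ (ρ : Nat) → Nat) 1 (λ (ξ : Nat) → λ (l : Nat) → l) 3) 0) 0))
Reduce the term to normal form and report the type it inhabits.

normal form:
  λ (c : Vec Nat 0) → 0
type:
  (c : Vec Nat 0) → Nat
observation: the first redex contracted is a beta-redex; the normal form is reached in 2 normal-order steps.


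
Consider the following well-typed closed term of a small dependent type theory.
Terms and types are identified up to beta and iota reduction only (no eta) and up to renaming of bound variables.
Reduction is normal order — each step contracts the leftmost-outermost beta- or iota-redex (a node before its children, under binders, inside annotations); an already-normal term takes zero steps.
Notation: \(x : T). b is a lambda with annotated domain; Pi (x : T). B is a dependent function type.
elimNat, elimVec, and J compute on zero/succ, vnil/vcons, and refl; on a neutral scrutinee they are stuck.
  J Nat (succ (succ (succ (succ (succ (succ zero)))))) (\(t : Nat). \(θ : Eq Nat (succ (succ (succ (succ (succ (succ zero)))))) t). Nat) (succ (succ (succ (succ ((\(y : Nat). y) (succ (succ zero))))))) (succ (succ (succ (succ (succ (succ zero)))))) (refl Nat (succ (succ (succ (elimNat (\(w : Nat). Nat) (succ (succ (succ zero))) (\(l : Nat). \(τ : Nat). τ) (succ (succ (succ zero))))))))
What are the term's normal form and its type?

normal form:
  succ (succ (succ (succ (succ (succ zero)))))
the term's type:
  Nat
observation: contracting a J iota-redex first, the term normalizes in 2 steps.


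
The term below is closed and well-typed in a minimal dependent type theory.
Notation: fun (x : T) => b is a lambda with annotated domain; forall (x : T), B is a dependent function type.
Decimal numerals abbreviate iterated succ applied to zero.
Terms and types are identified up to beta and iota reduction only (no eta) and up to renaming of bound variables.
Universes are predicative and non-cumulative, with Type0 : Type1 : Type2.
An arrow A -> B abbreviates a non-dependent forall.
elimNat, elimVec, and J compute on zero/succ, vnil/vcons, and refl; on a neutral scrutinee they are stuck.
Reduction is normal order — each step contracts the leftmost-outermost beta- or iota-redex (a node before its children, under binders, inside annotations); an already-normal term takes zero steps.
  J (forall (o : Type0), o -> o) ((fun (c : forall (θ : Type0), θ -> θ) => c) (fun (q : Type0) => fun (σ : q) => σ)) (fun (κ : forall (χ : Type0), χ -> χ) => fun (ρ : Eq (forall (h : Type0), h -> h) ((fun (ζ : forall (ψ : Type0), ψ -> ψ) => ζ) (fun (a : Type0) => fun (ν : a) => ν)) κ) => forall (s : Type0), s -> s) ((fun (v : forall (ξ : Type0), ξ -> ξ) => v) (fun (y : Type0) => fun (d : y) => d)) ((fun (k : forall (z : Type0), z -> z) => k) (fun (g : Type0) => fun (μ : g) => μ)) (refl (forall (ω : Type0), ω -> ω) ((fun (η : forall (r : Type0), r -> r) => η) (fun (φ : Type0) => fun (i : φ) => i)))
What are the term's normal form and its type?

reduced normal form:
  fun (o : Type0) => fun (c : o) => c
type:
  forall (o : Type0), o -> o
observation: the term reaches its normal form after 2 normal-order steps.


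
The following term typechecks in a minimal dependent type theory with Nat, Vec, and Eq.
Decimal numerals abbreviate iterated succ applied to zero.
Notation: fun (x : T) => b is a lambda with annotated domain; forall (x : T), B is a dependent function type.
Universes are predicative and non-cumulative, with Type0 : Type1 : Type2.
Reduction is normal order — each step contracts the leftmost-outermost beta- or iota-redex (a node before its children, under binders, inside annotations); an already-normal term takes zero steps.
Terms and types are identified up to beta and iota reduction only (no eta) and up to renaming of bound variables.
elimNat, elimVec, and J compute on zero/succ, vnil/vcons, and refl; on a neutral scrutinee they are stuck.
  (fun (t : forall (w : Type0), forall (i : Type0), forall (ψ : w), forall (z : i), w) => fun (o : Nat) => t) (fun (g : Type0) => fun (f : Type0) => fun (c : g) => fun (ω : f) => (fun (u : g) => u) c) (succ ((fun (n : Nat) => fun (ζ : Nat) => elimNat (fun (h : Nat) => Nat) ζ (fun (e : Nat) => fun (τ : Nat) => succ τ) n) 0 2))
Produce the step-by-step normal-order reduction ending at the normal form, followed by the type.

normal-order reduction sequence:
  (fun (t : forall (w : Type0), forall (i : Type0), forall (ψ : w), forall (z : i), w) => fun (o : Nat) => t) (fun (g : Type0) => fun (f : Type0) => fun (c : g) => fun (ω : f) => (fun (u : g) => u) c) (succ ((fun (n : Nat) => fun (ζ : Nat) => elimNat (fun (h : Nat) => Nat) ζ (fun (e : Nat) => fun (τ : Nat) => succ τ) n) 0 2))
  ~> (fun (t : Nat) => fun (w : Type0) => fun (i : Type0) => fun (ψ : w) => fun (z : i) => (fun (o : w) => o) ψ) (succ ((fun (g : Nat) => fun (f : Nat) => elimNat (fun (c : Nat) => Nat) f (fun (ω : Nat) => fun (u : Nat) => succ u) g) 0 2))
  ~> fun (t : Type0) => fun (w : Type0) => fun (i : t) => fun (ψ : w) => (fun (z : t) => z) i
  ~> fun (t : Type0) => fun (w : Type0) => fun (i : t) => fun (ψ : w) => i
the term's type:
  forall (t : Type0), forall (w : Type0), forall (i : t), forall (ψ : w), t


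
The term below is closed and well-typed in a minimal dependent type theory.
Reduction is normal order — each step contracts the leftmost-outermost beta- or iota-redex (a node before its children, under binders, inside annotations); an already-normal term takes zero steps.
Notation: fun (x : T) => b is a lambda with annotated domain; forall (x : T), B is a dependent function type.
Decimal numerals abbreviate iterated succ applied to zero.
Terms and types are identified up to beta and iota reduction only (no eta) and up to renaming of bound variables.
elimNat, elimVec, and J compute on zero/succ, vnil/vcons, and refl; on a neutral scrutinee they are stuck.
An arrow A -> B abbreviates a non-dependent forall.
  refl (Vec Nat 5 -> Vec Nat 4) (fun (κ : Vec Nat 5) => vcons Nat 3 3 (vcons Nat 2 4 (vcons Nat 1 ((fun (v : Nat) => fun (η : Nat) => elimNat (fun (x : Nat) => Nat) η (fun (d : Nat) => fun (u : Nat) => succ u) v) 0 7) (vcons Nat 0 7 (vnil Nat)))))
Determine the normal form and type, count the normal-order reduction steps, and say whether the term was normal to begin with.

reduced normal form:
  refl (Vec Nat 5 -> Vec Nat 4) (fun (κ : Vec Nat 5) => vcons Nat 3 3 (vcons Nat 2 4 (vcons Nat 1 7 (vcons Nat 0 7 (vnil Nat)))))
the term's type:
  Eq (Vec Nat 5 -> Vec Nat 4) (fun (κ : Vec Nat 5) => vcons Nat 3 3 (vcons Nat 2 4 (vcons Nat 1 7 (vcons Nat 0 7 (vnil Nat))))) (fun (v : Vec Nat 5) => vcons Nat 3 3 (vcons Nat 2 4 (vcons Nat 1 7 (vcons Nat 0 7 (vnil Nat)))))
reduction steps (normal order): 3
term was already normal: no
first contracted redex: a beta-redex


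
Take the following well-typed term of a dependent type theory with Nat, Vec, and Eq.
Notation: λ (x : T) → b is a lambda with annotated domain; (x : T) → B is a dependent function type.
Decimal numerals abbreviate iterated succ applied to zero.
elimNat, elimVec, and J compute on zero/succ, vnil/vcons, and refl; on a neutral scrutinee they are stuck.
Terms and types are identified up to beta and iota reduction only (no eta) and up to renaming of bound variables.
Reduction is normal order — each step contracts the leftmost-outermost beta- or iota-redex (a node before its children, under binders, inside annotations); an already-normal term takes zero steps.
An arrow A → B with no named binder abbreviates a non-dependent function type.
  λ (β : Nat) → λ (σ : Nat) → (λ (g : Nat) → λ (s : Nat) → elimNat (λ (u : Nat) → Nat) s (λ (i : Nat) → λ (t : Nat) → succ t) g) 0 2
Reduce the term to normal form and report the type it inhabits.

normal form:
  λ (β : Nat) → λ (σ : Nat) → 2
type:
  Nat → Nat → Nat


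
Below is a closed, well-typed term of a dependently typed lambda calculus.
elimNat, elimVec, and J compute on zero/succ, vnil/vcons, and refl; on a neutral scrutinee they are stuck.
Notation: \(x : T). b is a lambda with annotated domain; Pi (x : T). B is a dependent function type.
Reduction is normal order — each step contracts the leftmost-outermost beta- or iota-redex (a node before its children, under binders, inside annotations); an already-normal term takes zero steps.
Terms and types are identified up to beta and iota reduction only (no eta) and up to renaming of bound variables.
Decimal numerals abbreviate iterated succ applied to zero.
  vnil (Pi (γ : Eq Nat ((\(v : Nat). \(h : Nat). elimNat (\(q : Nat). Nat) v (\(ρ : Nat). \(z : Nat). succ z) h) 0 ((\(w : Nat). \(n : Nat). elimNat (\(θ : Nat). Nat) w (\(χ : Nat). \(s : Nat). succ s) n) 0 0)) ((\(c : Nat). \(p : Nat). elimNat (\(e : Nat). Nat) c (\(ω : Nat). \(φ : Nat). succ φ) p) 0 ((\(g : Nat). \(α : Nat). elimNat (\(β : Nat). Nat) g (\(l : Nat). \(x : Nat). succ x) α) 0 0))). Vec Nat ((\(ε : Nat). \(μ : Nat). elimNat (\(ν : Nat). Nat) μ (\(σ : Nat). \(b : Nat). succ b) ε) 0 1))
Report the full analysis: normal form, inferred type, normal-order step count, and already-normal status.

normal form:
  vnil (Pi (γ : Eq Nat 0 0). Vec Nat 1)
type:
  Vec (Pi (γ : Eq Nat 0 0). Vec Nat 1) 0
normal-order step count: 15
term was already normal: no
first redex: a beta-redex


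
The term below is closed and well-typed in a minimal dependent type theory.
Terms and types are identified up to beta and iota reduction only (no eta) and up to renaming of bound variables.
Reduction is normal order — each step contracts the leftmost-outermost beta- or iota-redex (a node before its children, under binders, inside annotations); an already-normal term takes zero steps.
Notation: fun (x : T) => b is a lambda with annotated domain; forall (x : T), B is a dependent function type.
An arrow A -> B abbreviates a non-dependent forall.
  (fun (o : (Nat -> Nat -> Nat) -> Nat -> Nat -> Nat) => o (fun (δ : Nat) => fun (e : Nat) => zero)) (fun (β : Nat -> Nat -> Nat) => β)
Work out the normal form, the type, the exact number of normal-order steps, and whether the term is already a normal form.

normal form:
  fun (o : Nat) => fun (δ : Nat) => zero
the term's type:
  Nat -> Nat -> Nat
steps to reach normal form (normal order): 2
already normal: no
first contracted redex: a beta-redex


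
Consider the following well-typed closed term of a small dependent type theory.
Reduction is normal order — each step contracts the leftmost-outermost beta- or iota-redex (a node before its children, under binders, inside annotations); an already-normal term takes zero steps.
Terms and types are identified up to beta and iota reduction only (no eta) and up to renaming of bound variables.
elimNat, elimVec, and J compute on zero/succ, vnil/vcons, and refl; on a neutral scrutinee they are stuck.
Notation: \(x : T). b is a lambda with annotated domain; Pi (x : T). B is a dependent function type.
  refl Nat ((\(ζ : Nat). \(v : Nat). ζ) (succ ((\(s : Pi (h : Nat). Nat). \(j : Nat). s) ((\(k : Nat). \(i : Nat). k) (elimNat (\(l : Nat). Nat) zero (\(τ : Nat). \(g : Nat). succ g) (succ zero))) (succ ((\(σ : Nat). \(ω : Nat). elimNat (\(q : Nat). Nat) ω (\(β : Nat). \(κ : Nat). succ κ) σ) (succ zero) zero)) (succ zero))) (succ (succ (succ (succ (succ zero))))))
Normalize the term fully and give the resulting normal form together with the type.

normal form:
  refl Nat (succ (succ zero))
inferred type:
  Eq Nat (succ (succ zero)) (succ (succ zero))


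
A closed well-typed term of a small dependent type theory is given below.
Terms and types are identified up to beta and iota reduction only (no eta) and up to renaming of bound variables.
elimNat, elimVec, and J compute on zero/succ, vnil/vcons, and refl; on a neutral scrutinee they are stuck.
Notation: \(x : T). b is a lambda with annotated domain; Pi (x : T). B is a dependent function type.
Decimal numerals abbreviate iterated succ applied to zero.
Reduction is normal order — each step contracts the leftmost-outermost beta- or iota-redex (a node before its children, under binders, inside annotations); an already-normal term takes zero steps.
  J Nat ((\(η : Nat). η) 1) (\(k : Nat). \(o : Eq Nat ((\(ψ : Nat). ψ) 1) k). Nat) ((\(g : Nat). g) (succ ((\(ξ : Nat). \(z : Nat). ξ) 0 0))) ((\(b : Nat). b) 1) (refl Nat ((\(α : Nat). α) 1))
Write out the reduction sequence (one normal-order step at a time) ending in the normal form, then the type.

normal-order reduction sequence:
  J Nat ((\(η : Nat). η) 1) (\(k : Nat). \(o : Eq Nat ((\(ψ : Nat). ψ) 1) k). Nat) ((\(g : Nat). g) (succ ((\(ξ : Nat). \(z : Nat). ξ) 0 0))) ((\(b : Nat). b) 1) (refl Nat ((\(α : Nat). α) 1))
  ~> (\(η : Nat). η) (succ ((\(k : Nat). \(o : Nat). k) 0 0))
  ~> succ ((\(η : Nat). \(k : Nat). η) 0 0)
  ~> succ ((\(η : Nat). 0) 0)
  ~> 1
inferred type:
  Nat


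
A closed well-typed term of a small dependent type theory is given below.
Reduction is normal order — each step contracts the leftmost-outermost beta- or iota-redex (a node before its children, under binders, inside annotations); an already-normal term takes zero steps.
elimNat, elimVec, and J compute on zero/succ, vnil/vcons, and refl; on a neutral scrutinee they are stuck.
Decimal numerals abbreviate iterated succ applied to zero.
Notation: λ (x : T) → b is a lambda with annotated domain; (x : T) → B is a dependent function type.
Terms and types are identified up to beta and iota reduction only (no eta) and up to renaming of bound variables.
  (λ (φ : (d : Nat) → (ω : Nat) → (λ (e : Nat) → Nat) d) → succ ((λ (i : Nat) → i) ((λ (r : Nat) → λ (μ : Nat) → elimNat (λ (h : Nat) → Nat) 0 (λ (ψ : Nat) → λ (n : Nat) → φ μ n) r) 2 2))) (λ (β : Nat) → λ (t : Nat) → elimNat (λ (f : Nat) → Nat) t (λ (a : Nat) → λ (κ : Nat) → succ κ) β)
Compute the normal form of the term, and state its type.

resulting normal form:
  5
type:
  Nat
observation: contracting a beta-redex first, the term normalizes in 29 steps.


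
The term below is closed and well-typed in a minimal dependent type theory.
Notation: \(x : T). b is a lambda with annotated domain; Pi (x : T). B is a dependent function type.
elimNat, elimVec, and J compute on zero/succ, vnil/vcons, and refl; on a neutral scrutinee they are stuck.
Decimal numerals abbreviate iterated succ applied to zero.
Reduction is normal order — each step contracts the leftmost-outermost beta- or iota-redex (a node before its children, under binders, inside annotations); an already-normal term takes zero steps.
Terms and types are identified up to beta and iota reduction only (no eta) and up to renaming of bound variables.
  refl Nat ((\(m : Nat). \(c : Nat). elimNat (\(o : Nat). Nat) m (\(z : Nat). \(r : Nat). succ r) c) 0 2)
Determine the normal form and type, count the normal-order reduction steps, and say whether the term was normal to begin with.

reduced normal form:
  refl Nat 2
type:
  Eq Nat 2 2
steps to reach normal form (normal order): 9
term was already normal: no
first redex: a beta-redex


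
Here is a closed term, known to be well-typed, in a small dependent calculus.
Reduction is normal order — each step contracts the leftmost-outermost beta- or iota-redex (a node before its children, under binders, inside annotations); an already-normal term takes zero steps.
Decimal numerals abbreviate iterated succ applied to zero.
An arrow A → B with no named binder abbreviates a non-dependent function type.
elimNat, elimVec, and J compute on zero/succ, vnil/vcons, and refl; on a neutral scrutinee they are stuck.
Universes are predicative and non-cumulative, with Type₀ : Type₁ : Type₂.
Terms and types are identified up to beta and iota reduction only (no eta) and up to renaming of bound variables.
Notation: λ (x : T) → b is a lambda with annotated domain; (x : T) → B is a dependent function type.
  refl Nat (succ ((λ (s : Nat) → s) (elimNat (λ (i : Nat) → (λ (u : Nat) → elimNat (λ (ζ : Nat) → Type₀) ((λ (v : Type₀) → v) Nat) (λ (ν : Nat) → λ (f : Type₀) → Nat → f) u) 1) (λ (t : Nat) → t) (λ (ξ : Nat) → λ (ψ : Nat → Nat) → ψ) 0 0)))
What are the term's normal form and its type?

resulting normal form:
  refl Nat 1
inferred type:
  Eq Nat 1 1
observation: the leftmost-outermost redex is a beta-redex, and normalization takes 3 steps.
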